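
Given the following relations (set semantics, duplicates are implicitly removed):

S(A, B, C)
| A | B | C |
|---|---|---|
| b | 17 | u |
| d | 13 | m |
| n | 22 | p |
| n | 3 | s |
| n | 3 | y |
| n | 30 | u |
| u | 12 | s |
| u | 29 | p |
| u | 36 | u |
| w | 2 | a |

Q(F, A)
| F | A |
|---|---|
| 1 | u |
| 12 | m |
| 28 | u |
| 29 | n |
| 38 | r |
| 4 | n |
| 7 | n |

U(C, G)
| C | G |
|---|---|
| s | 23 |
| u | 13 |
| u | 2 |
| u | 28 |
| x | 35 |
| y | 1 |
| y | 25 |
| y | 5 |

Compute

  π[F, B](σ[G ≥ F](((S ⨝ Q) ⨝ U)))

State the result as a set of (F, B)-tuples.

Natural join on A: {(n, 22, p, 29), (n, 22, p, 4), (n, 22, p, 7), (n, 3, s, 29), (n, 3, s, 4), (n, 3, s, 7), (n, 3, y, 29), (n, 3, y, 4), (n, 3, y, 7), (n, 30, u, 29), (n, 30, u, 4), (n, 30, u, 7), (u, 12, s, 1), (u, 12, s, 28), (u, 29, p, 1), (u, 29, p, 28), (u, 36, u, 1), (u, 36, u, 28)}
Natural join on C: {(n, 3, s, 29, 23), (n, 3, s, 4, 23), (n, 3, s, 7, 23), (n, 3, y, 29, 1), (n, 3, y, 29, 25), (n, 3, y, 29, 5), (n, 3, y, 4, 1), (n, 3, y, 4, 25), (n, 3, y, 4, 5), (n, 3, y, 7, 1), (n, 3, y, 7, 25), (n, 3, y, 7, 5), (n, 30, u, 29, 13), (n, 30, u, 29, 2), (n, 30, u, 29, 28), (n, 30, u, 4, 13), (n, 30, u, 4, 2), (n, 30, u, 4, 28), (n, 30, u, 7, 13), (n, 30, u, 7, 2), (n, 30, u, 7, 28), (u, 12, s, 1, 23), (u, 12, s, 28, 23), (u, 36, u, 1, 13), (u, 36, u, 1, 2), (u, 36, u, 1, 28), (u, 36, u, 28, 13), (u, 36, u, 28, 2), (u, 36, u, 28, 28)}
Filtering on G ≥ F leaves {(n, 3, s, 4, 23), (n, 3, s, 7, 23), (n, 3, y, 4, 25), (n, 3, y, 4, 5), (n, 3, y, 7, 25), (n, 30, u, 4, 13), (n, 30, u, 4, 28), (n, 30, u, 7, 13), (n, 30, u, 7, 28), (u, 12, s, 1, 23), (u, 36, u, 1, 13), (u, 36, u, 1, 2), (u, 36, u, 1, 28), (u, 36, u, 28, 28)}.
Projecting to F, B (7 duplicate(s) eliminated): {(1, 12), (1, 36), (28, 36), (4, 3), (4, 30), (7, 3), (7, 30)}

{(1, 12), (1, 36), (28, 36), (4, 3), (4, 30), (7, 3), (7, 30)}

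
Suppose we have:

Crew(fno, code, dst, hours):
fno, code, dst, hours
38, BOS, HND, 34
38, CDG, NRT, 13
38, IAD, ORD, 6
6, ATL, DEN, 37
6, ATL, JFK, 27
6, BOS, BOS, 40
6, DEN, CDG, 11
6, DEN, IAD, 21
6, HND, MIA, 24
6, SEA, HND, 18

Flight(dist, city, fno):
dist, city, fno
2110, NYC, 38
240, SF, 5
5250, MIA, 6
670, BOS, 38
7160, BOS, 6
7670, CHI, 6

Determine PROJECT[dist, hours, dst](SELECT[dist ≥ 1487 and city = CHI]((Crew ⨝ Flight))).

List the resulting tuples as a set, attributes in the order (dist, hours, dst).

Crew ⋈ Flight (natural join on fno): {(38, BOS, HND, 34, 2110, NYC), (38, BOS, HND, 34, 670, BOS), (38, CDG, NRT, 13, 2110, NYC), (38, CDG, NRT, 13, 670, BOS), (38, IAD, ORD, 6, 2110, NYC), (38, IAD, ORD, 6, 670, BOS), (6, ATL, DEN, 37, 5250, MIA), (6, ATL, DEN, 37, 7160, BOS), (6, ATL, DEN, 37, 7670, CHI), (6, ATL, JFK, 27, 5250, MIA), (6, ATL, JFK, 27, 7160, BOS), (6, ATL, JFK, 27, 7670, CHI), (6, BOS, BOS, 40, 5250, MIA), (6, BOS, BOS, 40, 7160, BOS), (6, BOS, BOS, 40, 7670, CHI), (6, DEN, CDG, 11, 5250, MIA), (6, DEN, CDG, 11, 7160, BOS), (6, DEN, CDG, 11, 7670, CHI), (6, DEN, IAD, 21, 5250, MIA), (6, DEN, IAD, 21, 7160, BOS), (6, DEN, IAD, 21, 7670, CHI), (6, HND, MIA, 24, 5250, MIA), (6, HND, MIA, 24, 7160, BOS), (6, HND, MIA, 24, 7670, CHI), (6, SEA, HND, 18, 5250, MIA), (6, SEA, HND, 18, 7160, BOS), (6, SEA, HND, 18, 7670, CHI)}
Apply σ_{dist ≥ 1487 and city = CHI}; surviving tuples: {(6, ATL, DEN, 37, 7670, CHI), (6, ATL, JFK, 27, 7670, CHI), (6, BOS, BOS, 40, 7670, CHI), (6, DEN, CDG, 11, 7670, CHI), (6, DEN, IAD, 21, 7670, CHI), (6, HND, MIA, 24, 7670, CHI), (6, SEA, HND, 18, 7670, CHI)}
Projecting to dist, hours, dst: {(7670, 11, CDG), (7670, 18, HND), (7670, 21, IAD), (7670, 24, MIA), (7670, 27, JFK), (7670, 37, DEN), (7670, 40, BOS)}

{(7670, 11, CDG), (7670, 18, HND), (7670, 21, IAD), (7670, 24, MIA), (7670, 27, JFK), (7670, 37, DEN), (7670, 40, BOS)}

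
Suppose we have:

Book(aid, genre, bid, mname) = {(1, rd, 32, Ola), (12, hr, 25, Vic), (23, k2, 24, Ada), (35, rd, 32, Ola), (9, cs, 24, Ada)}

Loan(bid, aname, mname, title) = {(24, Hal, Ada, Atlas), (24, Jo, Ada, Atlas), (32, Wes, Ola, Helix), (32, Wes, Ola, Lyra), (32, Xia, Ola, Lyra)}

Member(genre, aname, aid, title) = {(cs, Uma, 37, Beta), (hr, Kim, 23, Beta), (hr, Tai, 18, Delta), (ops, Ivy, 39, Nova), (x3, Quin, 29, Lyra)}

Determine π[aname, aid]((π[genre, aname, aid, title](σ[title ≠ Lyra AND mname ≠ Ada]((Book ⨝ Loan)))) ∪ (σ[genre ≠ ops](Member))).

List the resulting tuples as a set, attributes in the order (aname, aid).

{(Kim, 23), (Quin, 29), (Tai, 18), (Uma, 37), (Wes, 1), (Wes, 35)}

Joining Book and Loan on bid, mname yields {(1, rd, 32, Ola, Wes, Helix), (1, rd, 32, Ola, Wes, Lyra), (1, rd, 32, Ola, Xia, Lyra), (23, k2, 24, Ada, Hal, Atlas), (23, k2, 24, Ada, Jo, Atlas), (35, rd, 32, Ola, Wes, Helix), (35, rd, 32, Ola, Wes, Lyra), (35, rd, 32, Ola, Xia, Lyra), (9, cs, 24, Ada, Hal, Atlas), (9, cs, 24, Ada, Jo, Atlas)}.
Apply σ_{title ≠ Lyra AND mname ≠ Ada}; surviving tuples: {(1, rd, 32, Ola, Wes, Helix), (35, rd, 32, Ola, Wes, Helix)}
Projecting to genre, aname, aid, title: {(rd, Wes, 1, Helix), (rd, Wes, 35, Helix)}
Apply σ_{genre ≠ ops}; surviving tuples: {(cs, Uma, 37, Beta), (hr, Kim, 23, Beta), (hr, Tai, 18, Delta), (x3, Quin, 29, Lyra)}
Set union of the two operands is {(cs, Uma, 37, Beta), (hr, Kim, 23, Beta), (hr, Tai, 18, Delta), (rd, Wes, 1, Helix), (rd, Wes, 35, Helix), (x3, Quin, 29, Lyra)}.
Projecting to aname, aid: {(Kim, 23), (Quin, 29), (Tai, 18), (Uma, 37), (Wes, 1), (Wes, 35)}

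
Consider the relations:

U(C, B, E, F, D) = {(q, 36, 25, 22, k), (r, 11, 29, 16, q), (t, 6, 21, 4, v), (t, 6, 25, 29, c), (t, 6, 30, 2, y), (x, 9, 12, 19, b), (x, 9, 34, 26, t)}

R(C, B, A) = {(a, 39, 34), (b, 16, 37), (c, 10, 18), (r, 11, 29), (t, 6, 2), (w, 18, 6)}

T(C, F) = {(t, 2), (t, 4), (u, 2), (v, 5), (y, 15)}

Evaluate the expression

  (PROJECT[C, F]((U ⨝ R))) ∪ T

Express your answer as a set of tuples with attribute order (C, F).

{(r, 16), (t, 2), (t, 29), (t, 4), (u, 2), (v, 5), (y, 15)}

Joining U and R on C, B yields {(r, 11, 29, 16, q, 29), (t, 6, 21, 4, v, 2), (t, 6, 25, 29, c, 2), (t, 6, 30, 2, y, 2)}.
π[C, F]: project onto (C, F) → {(r, 16), (t, 2), (t, 29), (t, 4)}
Taking the union: {(r, 16), (t, 2), (t, 29), (t, 4), (u, 2), (v, 5), (y, 15)}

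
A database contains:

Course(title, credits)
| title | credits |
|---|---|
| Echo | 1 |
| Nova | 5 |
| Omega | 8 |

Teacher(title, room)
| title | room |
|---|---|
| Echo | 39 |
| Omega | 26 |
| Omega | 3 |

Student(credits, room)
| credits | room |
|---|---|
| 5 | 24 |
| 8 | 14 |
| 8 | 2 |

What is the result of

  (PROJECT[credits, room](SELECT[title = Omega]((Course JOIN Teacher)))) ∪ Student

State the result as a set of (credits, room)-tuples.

Course ⋈ Teacher (natural join on title): {(Echo, 1, 39), (Omega, 8, 26), (Omega, 8, 3)}
Filtering on title = Omega leaves {(Omega, 8, 26), (Omega, 8, 3)}.
π[credits, room]: project onto (credits, room) → {(8, 26), (8, 3)}
Taking the union: {(5, 24), (8, 14), (8, 2), (8, 26), (8, 3)}

{(5, 24), (8, 14), (8, 2), (8, 26), (8, 3)}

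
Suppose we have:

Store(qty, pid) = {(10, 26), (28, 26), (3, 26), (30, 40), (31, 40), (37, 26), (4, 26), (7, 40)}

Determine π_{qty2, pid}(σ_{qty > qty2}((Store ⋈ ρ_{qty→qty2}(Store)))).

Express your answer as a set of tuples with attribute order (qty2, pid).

ρ[qty→qty2]: schema becomes (qty2, pid); tuples unchanged.
Joining Store and ρ_{qty→qty2}(Store) on pid yields {(10, 26, 10), (10, 26, 28), (10, 26, 3), (10, 26, 37), (10, 26, 4), (28, 26, 10), (28, 26, 28), (28, 26, 3), (28, 26, 37), (28, 26, 4), (3, 26, 10), (3, 26, 28), (3, 26, 3), (3, 26, 37), (3, 26, 4), (30, 40, 30), (30, 40, 31), (30, 40, 7), (31, 40, 30), (31, 40, 31), (31, 40, 7), (37, 26, 10), (37, 26, 28), (37, 26, 3), (37, 26, 37), (37, 26, 4), (4, 26, 10), (4, 26, 28), (4, 26, 3), (4, 26, 37), (4, 26, 4), (7, 40, 30), (7, 40, 31), (7, 40, 7)}.
Selection qty > qty2: {(10, 26, 3), (10, 26, 4), (28, 26, 10), (28, 26, 3), (28, 26, 4), (30, 40, 7), (31, 40, 30), (31, 40, 7), (37, 26, 10), (37, 26, 28), (37, 26, 3), (37, 26, 4), (4, 26, 3)}
π[qty2, pid]: project onto (qty2, pid) (7 duplicate(s) eliminated) → {(10, 26), (28, 26), (3, 26), (30, 40), (4, 26), (7, 40)}

{(10, 26), (28, 26), (3, 26), (30, 40), (4, 26), (7, 40)}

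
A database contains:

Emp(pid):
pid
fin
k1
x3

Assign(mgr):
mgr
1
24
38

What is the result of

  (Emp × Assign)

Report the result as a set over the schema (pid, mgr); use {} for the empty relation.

{(fin, 1), (fin, 24), (fin, 38), (k1, 1), (k1, 24), (k1, 38), (x3, 1), (x3, 24), (x3, 38)}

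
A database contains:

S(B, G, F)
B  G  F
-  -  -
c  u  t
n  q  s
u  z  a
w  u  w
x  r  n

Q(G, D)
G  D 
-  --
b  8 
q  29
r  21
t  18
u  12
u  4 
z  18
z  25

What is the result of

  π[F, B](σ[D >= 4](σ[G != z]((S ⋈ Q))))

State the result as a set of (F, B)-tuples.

{(n, x), (s, n), (t, c), (w, w)}

S ⋈ Q (natural join on G): {(c, u, t, 12), (c, u, t, 4), (n, q, s, 29), (u, z, a, 18), (u, z, a, 25), (w, u, w, 12), (w, u, w, 4), (x, r, n, 21)}
σ[G != z]: keep tuples satisfying G != z → {(c, u, t, 12), (c, u, t, 4), (n, q, s, 29), (w, u, w, 12), (w, u, w, 4), (x, r, n, 21)}
σ[D >= 4]: keep tuples satisfying D >= 4 → {(c, u, t, 12), (c, u, t, 4), (n, q, s, 29), (w, u, w, 12), (w, u, w, 4), (x, r, n, 21)}
π[F, B]: project onto (F, B) (2 duplicate(s) eliminated) → {(n, x), (s, n), (t, c), (w, w)}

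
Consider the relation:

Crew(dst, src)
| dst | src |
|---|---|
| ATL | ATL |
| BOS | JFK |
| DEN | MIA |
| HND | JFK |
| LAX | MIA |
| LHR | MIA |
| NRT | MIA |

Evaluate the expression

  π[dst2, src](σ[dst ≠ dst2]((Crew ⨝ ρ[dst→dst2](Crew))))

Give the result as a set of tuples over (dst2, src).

{(BOS, JFK), (DEN, MIA), (HND, JFK), (LAX, MIA), (LHR, MIA), (NRT, MIA)}

ρ[dst→dst2]: schema becomes (dst2, src); tuples unchanged.
Natural join on src: {(ATL, ATL, ATL), (BOS, JFK, BOS), (BOS, JFK, HND), (DEN, MIA, DEN), (DEN, MIA, LAX), (DEN, MIA, LHR), (DEN, MIA, NRT), (HND, JFK, BOS), (HND, JFK, HND), (LAX, MIA, DEN), (LAX, MIA, LAX), (LAX, MIA, LHR), (LAX, MIA, NRT), (LHR, MIA, DEN), (LHR, MIA, LAX), (LHR, MIA, LHR), (LHR, MIA, NRT), (NRT, MIA, DEN), (NRT, MIA, LAX), (NRT, MIA, LHR), (NRT, MIA, NRT)}
Filtering on dst ≠ dst2 leaves {(BOS, JFK, HND), (DEN, MIA, LAX), (DEN, MIA, LHR), (DEN, MIA, NRT), (HND, JFK, BOS), (LAX, MIA, DEN), (LAX, MIA, LHR), (LAX, MIA, NRT), (LHR, MIA, DEN), (LHR, MIA, LAX), (LHR, MIA, NRT), (NRT, MIA, DEN), (NRT, MIA, LAX), (NRT, MIA, LHR)}.
Projecting to dst2, src (8 duplicate(s) eliminated): {(BOS, JFK), (DEN, MIA), (HND, JFK), (LAX, MIA), (LHR, MIA), (NRT, MIA)}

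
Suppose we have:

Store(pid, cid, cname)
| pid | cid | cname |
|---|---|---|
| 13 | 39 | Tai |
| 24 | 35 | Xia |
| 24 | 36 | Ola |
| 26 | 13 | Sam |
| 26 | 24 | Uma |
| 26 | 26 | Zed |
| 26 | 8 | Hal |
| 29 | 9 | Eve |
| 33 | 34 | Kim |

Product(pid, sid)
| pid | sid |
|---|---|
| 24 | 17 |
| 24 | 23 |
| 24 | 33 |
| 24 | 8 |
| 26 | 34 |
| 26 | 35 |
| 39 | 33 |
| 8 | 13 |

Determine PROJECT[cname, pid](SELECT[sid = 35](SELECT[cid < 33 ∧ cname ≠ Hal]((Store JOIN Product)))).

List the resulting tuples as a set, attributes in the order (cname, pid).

{(Sam, 26), (Uma, 26), (Zed, 26)}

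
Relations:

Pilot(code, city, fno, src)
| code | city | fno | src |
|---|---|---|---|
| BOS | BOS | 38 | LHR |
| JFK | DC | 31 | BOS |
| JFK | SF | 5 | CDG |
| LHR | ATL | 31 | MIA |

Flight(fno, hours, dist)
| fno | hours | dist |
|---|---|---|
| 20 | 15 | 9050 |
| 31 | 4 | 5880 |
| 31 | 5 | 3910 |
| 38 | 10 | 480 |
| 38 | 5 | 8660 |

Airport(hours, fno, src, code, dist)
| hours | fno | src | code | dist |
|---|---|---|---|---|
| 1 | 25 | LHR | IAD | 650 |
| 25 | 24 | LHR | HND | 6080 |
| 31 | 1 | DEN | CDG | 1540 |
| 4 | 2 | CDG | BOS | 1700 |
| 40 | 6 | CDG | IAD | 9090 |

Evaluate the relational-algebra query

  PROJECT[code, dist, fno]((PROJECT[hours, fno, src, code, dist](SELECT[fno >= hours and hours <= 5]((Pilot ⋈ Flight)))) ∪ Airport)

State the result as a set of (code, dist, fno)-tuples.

{(BOS, 1700, 2), (BOS, 8660, 38), (CDG, 1540, 1), (HND, 6080, 24), (IAD, 650, 25), (IAD, 9090, 6), (JFK, 3910, 31), (JFK, 5880, 31), (LHR, 3910, 31), (LHR, 5880, 31)}

Natural join on fno: {(BOS, BOS, 38, LHR, 10, 480), (BOS, BOS, 38, LHR, 5, 8660), (JFK, DC, 31, BOS, 4, 5880), (JFK, DC, 31, BOS, 5, 3910), (LHR, ATL, 31, MIA, 4, 5880), (LHR, ATL, 31, MIA, 5, 3910)}
Apply σ_{fno >= hours and hours <= 5}; surviving tuples: {(BOS, BOS, 38, LHR, 5, 8660), (JFK, DC, 31, BOS, 4, 5880), (JFK, DC, 31, BOS, 5, 3910), (LHR, ATL, 31, MIA, 4, 5880), (LHR, ATL, 31, MIA, 5, 3910)}
Keep only column(s) hours, fno, src, code, dist: {(4, 31, BOS, JFK, 5880), (4, 31, MIA, LHR, 5880), (5, 31, BOS, JFK, 3910), (5, 31, MIA, LHR, 3910), (5, 38, LHR, BOS, 8660)}
Union: {(4, 31, BOS, JFK, 5880), (4, 31, MIA, LHR, 5880), (5, 31, BOS, JFK, 3910), (5, 31, MIA, LHR, 3910), (5, 38, LHR, BOS, 8660)} with {(1, 25, LHR, IAD, 650), (25, 24, LHR, HND, 6080), (31, 1, DEN, CDG, 1540), (4, 2, CDG, BOS, 1700), (40, 6, CDG, IAD, 9090)} → {(1, 25, LHR, IAD, 650), (25, 24, LHR, HND, 6080), (31, 1, DEN, CDG, 1540), (4, 2, CDG, BOS, 1700), (4, 31, BOS, JFK, 5880), (4, 31, MIA, LHR, 5880), (40, 6, CDG, IAD, 9090), (5, 31, BOS, JFK, 3910), (5, 31, MIA, LHR, 3910), (5, 38, LHR, BOS, 8660)}
Keep only column(s) code, dist, fno: {(BOS, 1700, 2), (BOS, 8660, 38), (CDG, 1540, 1), (HND, 6080, 24), (IAD, 650, 25), (IAD, 9090, 6), (JFK, 3910, 31), (JFK, 5880, 31), (LHR, 3910, 31), (LHR, 5880, 31)}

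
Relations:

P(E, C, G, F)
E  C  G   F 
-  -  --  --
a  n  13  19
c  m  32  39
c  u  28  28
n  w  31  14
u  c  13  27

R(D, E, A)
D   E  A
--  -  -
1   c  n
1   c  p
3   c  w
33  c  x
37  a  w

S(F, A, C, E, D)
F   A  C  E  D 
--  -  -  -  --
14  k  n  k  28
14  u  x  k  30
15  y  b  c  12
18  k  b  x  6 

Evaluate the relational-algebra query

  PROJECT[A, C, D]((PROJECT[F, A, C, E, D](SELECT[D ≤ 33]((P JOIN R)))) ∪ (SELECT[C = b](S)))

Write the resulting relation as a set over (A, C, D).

{(k, b, 6), (n, m, 1), (n, u, 1), (p, m, 1), (p, u, 1), (w, m, 3), (w, u, 3), (x, m, 33), (x, u, 33), (y, b, 12)}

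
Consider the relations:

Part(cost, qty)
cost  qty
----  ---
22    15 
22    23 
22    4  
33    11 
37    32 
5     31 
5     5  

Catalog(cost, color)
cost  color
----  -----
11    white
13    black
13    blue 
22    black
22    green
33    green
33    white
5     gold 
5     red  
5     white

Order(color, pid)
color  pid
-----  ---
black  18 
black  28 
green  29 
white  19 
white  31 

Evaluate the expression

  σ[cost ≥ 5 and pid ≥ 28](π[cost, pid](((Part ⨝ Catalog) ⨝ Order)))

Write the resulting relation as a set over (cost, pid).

{(22, 28), (22, 29), (33, 29), (33, 31), (5, 31)}

Joining Part and Catalog on cost yields {(22, 15, black), (22, 15, green), (22, 23, black), (22, 23, green), (22, 4, black), (22, 4, green), (33, 11, green), (33, 11, white), (5, 31, gold), (5, 31, red), (5, 31, white), (5, 5, gold), (5, 5, red), (5, 5, white)}.
Joining (Part ⨝ Catalog) and Order on color yields {(22, 15, black, 18), (22, 15, black, 28), (22, 15, green, 29), (22, 23, black, 18), (22, 23, black, 28), (22, 23, green, 29), (22, 4, black, 18), (22, 4, black, 28), (22, 4, green, 29), (33, 11, green, 29), (33, 11, white, 19), (33, 11, white, 31), (5, 31, white, 19), (5, 31, white, 31), (5, 5, white, 19), (5, 5, white, 31)}.
π[cost, pid]: project onto (cost, pid) (8 duplicate(s) eliminated) → {(22, 18), (22, 28), (22, 29), (33, 19), (33, 29), (33, 31), (5, 19), (5, 31)}
Apply σ_{cost ≥ 5 and pid ≥ 28}; surviving tuples: {(22, 28), (22, 29), (33, 29), (33, 31), (5, 31)}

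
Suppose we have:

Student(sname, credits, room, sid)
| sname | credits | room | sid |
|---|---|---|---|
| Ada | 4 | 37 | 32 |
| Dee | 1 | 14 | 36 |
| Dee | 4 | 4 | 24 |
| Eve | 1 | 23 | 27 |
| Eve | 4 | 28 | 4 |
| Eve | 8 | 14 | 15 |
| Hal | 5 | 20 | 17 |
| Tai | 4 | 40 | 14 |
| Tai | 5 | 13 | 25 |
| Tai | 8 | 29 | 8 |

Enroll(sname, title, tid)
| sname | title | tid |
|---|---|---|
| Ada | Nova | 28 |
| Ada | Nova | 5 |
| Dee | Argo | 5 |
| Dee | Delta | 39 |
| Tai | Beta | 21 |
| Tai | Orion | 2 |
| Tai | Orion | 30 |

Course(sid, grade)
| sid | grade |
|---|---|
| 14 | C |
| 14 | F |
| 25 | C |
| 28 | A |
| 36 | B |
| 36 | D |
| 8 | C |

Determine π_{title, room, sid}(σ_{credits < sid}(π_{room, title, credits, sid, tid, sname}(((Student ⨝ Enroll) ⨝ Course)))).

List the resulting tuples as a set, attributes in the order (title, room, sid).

{(Argo, 14, 36), (Beta, 13, 25), (Beta, 40, 14), (Delta, 14, 36), (Orion, 13, 25), (Orion, 40, 14)}

Student ⋈ Enroll (natural join on sname): {(Ada, 4, 37, 32, Nova, 28), (Ada, 4, 37, 32, Nova, 5), (Dee, 1, 14, 36, Argo, 5), (Dee, 1, 14, 36, Delta, 39), (Dee, 4, 4, 24, Argo, 5), (Dee, 4, 4, 24, Delta, 39), (Tai, 4, 40, 14, Beta, 21), (Tai, 4, 40, 14, Orion, 2), (Tai, 4, 40, 14, Orion, 30), (Tai, 5, 13, 25, Beta, 21), (Tai, 5, 13, 25, Orion, 2), (Tai, 5, 13, 25, Orion, 30), (Tai, 8, 29, 8, Beta, 21), (Tai, 8, 29, 8, Orion, 2), (Tai, 8, 29, 8, Orion, 30)}
(Student ⨝ Enroll) ⋈ Course (natural join on sid): {(Dee, 1, 14, 36, Argo, 5, B), (Dee, 1, 14, 36, Argo, 5, D), (Dee, 1, 14, 36, Delta, 39, B), (Dee, 1, 14, 36, Delta, 39, D), (Tai, 4, 40, 14, Beta, 21, C), (Tai, 4, 40, 14, Beta, 21, F), (Tai, 4, 40, 14, Orion, 2, C), (Tai, 4, 40, 14, Orion, 2, F), (Tai, 4, 40, 14, Orion, 30, C), (Tai, 4, 40, 14, Orion, 30, F), (Tai, 5, 13, 25, Beta, 21, C), (Tai, 5, 13, 25, Orion, 2, C), (Tai, 5, 13, 25, Orion, 30, C), (Tai, 8, 29, 8, Beta, 21, C), (Tai, 8, 29, 8, Orion, 2, C), (Tai, 8, 29, 8, Orion, 30, C)}
Projecting to room, title, credits, sid, tid, sname (5 duplicate(s) eliminated): {(13, Beta, 5, 25, 21, Tai), (13, Orion, 5, 25, 2, Tai), (13, Orion, 5, 25, 30, Tai), (14, Argo, 1, 36, 5, Dee), (14, Delta, 1, 36, 39, Dee), (29, Beta, 8, 8, 21, Tai), (29, Orion, 8, 8, 2, Tai), (29, Orion, 8, 8, 30, Tai), (40, Beta, 4, 14, 21, Tai), (40, Orion, 4, 14, 2, Tai), (40, Orion, 4, 14, 30, Tai)}
Apply σ_{credits < sid}; surviving tuples: {(13, Beta, 5, 25, 21, Tai), (13, Orion, 5, 25, 2, Tai), (13, Orion, 5, 25, 30, Tai), (14, Argo, 1, 36, 5, Dee), (14, Delta, 1, 36, 39, Dee), (40, Beta, 4, 14, 21, Tai), (40, Orion, 4, 14, 2, Tai), (40, Orion, 4, 14, 30, Tai)}
Projecting to title, room, sid (2 duplicate(s) eliminated): {(Argo, 14, 36), (Beta, 13, 25), (Beta, 40, 14), (Delta, 14, 36), (Orion, 13, 25), (Orion, 40, 14)}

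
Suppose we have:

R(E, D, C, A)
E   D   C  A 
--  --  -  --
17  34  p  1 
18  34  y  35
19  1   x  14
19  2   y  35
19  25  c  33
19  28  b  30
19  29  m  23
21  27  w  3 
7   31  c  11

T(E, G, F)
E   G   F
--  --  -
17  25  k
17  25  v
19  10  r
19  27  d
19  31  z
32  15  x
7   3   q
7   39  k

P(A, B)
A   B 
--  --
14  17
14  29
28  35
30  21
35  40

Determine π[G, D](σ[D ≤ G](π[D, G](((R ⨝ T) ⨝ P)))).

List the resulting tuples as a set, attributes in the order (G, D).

Natural join on E: {(17, 34, p, 1, 25, k), (17, 34, p, 1, 25, v), (19, 1, x, 14, 10, r), (19, 1, x, 14, 27, d), (19, 1, x, 14, 31, z), (19, 2, y, 35, 10, r), (19, 2, y, 35, 27, d), (19, 2, y, 35, 31, z), (19, 25, c, 33, 10, r), (19, 25, c, 33, 27, d), (19, 25, c, 33, 31, z), (19, 28, b, 30, 10, r), (19, 28, b, 30, 27, d), (19, 28, b, 30, 31, z), (19, 29, m, 23, 10, r), (19, 29, m, 23, 27, d), (19, 29, m, 23, 31, z), (7, 31, c, 11, 3, q), (7, 31, c, 11, 39, k)}
Natural join on A: {(19, 1, x, 14, 10, r, 17), (19, 1, x, 14, 10, r, 29), (19, 1, x, 14, 27, d, 17), (19, 1, x, 14, 27, d, 29), (19, 1, x, 14, 31, z, 17), (19, 1, x, 14, 31, z, 29), (19, 2, y, 35, 10, r, 40), (19, 2, y, 35, 27, d, 40), (19, 2, y, 35, 31, z, 40), (19, 28, b, 30, 10, r, 21), (19, 28, b, 30, 27, d, 21), (19, 28, b, 30, 31, z, 21)}
Projecting to D, G (3 duplicate(s) eliminated): {(1, 10), (1, 27), (1, 31), (2, 10), (2, 27), (2, 31), (28, 10), (28, 27), (28, 31)}
Selection D ≤ G: {(1, 10), (1, 27), (1, 31), (2, 10), (2, 27), (2, 31), (28, 31)}
Projecting to G, D: {(10, 1), (10, 2), (27, 1), (27, 2), (31, 1), (31, 2), (31, 28)}

{(10, 1), (10, 2), (27, 1), (27, 2), (31, 1), (31, 2), (31, 28)}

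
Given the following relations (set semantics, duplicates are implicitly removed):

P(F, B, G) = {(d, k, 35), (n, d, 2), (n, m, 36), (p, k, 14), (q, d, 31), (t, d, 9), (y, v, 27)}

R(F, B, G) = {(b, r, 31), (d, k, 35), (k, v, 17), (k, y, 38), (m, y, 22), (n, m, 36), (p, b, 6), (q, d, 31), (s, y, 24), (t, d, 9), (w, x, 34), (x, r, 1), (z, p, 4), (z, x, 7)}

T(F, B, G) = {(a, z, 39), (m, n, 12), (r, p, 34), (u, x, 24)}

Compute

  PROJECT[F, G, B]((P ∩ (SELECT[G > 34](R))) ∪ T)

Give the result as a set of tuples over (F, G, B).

{(a, 39, z), (d, 35, k), (m, 12, n), (n, 36, m), (r, 34, p), (u, 24, x)}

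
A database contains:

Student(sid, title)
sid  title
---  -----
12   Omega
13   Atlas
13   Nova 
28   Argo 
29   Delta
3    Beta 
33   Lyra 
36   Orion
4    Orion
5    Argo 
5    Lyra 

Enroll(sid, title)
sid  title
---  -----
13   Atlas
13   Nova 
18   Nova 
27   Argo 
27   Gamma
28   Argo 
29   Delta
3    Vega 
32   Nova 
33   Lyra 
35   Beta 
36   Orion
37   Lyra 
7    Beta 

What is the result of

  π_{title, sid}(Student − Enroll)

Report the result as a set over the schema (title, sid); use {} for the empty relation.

{(Argo, 5), (Beta, 3), (Lyra, 5), (Omega, 12), (Orion, 4)}

Taking the difference: {(12, Omega), (3, Beta), (4, Orion), (5, Argo), (5, Lyra)}
π_{title, sid} gives {(Argo, 5), (Beta, 3), (Lyra, 5), (Omega, 12), (Orion, 4)}.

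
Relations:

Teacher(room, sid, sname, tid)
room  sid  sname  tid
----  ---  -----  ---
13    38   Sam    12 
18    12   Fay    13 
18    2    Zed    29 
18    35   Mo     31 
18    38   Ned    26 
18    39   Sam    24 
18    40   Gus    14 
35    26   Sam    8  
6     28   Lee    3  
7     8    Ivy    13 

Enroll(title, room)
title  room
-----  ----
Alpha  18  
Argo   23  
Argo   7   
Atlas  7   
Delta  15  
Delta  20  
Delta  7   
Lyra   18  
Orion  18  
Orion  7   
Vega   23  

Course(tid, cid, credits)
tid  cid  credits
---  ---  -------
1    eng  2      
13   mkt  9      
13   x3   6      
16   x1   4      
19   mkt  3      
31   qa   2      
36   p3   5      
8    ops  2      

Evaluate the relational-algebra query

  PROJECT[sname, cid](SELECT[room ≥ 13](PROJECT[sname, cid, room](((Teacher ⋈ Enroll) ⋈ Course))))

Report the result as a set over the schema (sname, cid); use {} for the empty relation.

Natural join on room: {(18, 12, Fay, 13, Alpha), (18, 12, Fay, 13, Lyra), (18, 12, Fay, 13, Orion), (18, 2, Zed, 29, Alpha), (18, 2, Zed, 29, Lyra), (18, 2, Zed, 29, Orion), (18, 35, Mo, 31, Alpha), (18, 35, Mo, 31, Lyra), (18, 35, Mo, 31, Orion), (18, 38, Ned, 26, Alpha), (18, 38, Ned, 26, Lyra), (18, 38, Ned, 26, Orion), (18, 39, Sam, 24, Alpha), (18, 39, Sam, 24, Lyra), (18, 39, Sam, 24, Orion), (18, 40, Gus, 14, Alpha), (18, 40, Gus, 14, Lyra), (18, 40, Gus, 14, Orion), (7, 8, Ivy, 13, Argo), (7, 8, Ivy, 13, Atlas), (7, 8, Ivy, 13, Delta), (7, 8, Ivy, 13, Orion)}
Natural join on tid: {(18, 12, Fay, 13, Alpha, mkt, 9), (18, 12, Fay, 13, Alpha, x3, 6), (18, 12, Fay, 13, Lyra, mkt, 9), (18, 12, Fay, 13, Lyra, x3, 6), (18, 12, Fay, 13, Orion, mkt, 9), (18, 12, Fay, 13, Orion, x3, 6), (18, 35, Mo, 31, Alpha, qa, 2), (18, 35, Mo, 31, Lyra, qa, 2), (18, 35, Mo, 31, Orion, qa, 2), (7, 8, Ivy, 13, Argo, mkt, 9), (7, 8, Ivy, 13, Argo, x3, 6), (7, 8, Ivy, 13, Atlas, mkt, 9), (7, 8, Ivy, 13, Atlas, x3, 6), (7, 8, Ivy, 13, Delta, mkt, 9), (7, 8, Ivy, 13, Delta, x3, 6), (7, 8, Ivy, 13, Orion, mkt, 9), (7, 8, Ivy, 13, Orion, x3, 6)}
π[sname, cid, room]: project onto (sname, cid, room) (12 duplicate(s) eliminated) → {(Fay, mkt, 18), (Fay, x3, 18), (Ivy, mkt, 7), (Ivy, x3, 7), (Mo, qa, 18)}
Apply σ_{room ≥ 13}; surviving tuples: {(Fay, mkt, 18), (Fay, x3, 18), (Mo, qa, 18)}
π[sname, cid]: project onto (sname, cid) → {(Fay, mkt), (Fay, x3), (Mo, qa)}

{(Fay, mkt), (Fay, x3), (Mo, qa)}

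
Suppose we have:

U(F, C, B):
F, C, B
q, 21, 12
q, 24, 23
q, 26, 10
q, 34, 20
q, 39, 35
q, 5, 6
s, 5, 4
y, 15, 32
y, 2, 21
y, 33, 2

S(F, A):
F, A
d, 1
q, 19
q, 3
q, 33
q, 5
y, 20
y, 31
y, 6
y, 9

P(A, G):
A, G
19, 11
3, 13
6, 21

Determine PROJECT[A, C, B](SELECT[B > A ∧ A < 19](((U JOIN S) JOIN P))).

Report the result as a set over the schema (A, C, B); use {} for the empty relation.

{(3, 21, 12), (3, 24, 23), (3, 26, 10), (3, 34, 20), (3, 39, 35), (3, 5, 6), (6, 15, 32), (6, 2, 21)}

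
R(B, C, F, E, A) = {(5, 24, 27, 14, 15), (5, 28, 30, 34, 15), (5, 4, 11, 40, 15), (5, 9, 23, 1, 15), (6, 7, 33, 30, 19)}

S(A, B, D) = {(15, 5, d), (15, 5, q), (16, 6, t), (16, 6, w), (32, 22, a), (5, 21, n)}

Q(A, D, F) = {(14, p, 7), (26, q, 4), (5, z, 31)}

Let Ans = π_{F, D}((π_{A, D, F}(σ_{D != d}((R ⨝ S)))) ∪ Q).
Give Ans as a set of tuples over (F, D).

{(11, q), (23, q), (27, q), (30, q), (31, z), (4, q), (7, p)}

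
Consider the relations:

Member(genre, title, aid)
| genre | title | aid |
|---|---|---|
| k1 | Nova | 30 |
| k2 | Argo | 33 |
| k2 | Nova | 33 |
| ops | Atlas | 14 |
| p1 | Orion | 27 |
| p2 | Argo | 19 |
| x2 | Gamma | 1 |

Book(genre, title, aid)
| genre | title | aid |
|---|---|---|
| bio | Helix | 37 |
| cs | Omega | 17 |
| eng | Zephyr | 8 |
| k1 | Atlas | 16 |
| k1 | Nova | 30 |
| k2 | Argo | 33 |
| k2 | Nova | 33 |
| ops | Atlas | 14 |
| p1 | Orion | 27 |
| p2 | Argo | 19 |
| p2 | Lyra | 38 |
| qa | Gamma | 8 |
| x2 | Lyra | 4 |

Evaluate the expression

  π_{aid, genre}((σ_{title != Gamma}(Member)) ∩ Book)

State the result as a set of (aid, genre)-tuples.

σ[title != Gamma]: keep tuples satisfying title != Gamma → {(k1, Nova, 30), (k2, Argo, 33), (k2, Nova, 33), (ops, Atlas, 14), (p1, Orion, 27), (p2, Argo, 19)}
Taking the intersection: {(k1, Nova, 30), (k2, Argo, 33), (k2, Nova, 33), (ops, Atlas, 14), (p1, Orion, 27), (p2, Argo, 19)}
Keep only column(s) aid, genre (1 duplicate(s) eliminated): {(14, ops), (19, p2), (27, p1), (30, k1), (33, k2)}

{(14, ops), (19, p2), (27, p1), (30, k1), (33, k2)}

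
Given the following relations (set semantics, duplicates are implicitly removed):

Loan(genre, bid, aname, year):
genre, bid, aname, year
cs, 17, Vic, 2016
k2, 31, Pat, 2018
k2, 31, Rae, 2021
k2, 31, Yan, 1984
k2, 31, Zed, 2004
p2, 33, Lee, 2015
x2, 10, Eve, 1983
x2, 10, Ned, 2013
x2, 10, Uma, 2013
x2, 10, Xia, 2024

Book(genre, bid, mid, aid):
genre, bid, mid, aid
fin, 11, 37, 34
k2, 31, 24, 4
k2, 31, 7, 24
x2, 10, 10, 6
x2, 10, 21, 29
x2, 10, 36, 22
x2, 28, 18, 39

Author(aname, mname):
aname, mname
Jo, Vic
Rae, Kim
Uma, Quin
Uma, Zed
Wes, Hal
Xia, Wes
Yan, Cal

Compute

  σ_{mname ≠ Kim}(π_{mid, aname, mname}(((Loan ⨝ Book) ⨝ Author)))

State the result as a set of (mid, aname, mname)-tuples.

{(10, Uma, Quin), (10, Uma, Zed), (10, Xia, Wes), (21, Uma, Quin), (21, Uma, Zed), (21, Xia, Wes), (24, Yan, Cal), (36, Uma, Quin), (36, Uma, Zed), (36, Xia, Wes), (7, Yan, Cal)}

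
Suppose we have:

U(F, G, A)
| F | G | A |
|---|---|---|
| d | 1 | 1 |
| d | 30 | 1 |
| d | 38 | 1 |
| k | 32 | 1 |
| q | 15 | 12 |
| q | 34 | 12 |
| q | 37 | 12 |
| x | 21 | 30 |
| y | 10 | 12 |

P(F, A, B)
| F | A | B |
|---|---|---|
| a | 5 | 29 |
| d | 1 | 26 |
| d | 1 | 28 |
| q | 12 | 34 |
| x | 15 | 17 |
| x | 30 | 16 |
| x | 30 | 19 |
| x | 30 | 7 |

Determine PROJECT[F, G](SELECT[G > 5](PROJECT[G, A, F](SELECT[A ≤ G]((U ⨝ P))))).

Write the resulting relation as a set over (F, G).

{(d, 30), (d, 38), (q, 15), (q, 34), (q, 37)}

U ⋈ P (natural join on F, A): {(d, 1, 1, 26), (d, 1, 1, 28), (d, 30, 1, 26), (d, 30, 1, 28), (d, 38, 1, 26), (d, 38, 1, 28), (q, 15, 12, 34), (q, 34, 12, 34), (q, 37, 12, 34), (x, 21, 30, 16), (x, 21, 30, 19), (x, 21, 30, 7)}
σ[A ≤ G]: keep tuples satisfying A ≤ G → {(d, 1, 1, 26), (d, 1, 1, 28), (d, 30, 1, 26), (d, 30, 1, 28), (d, 38, 1, 26), (d, 38, 1, 28), (q, 15, 12, 34), (q, 34, 12, 34), (q, 37, 12, 34)}
π_{G, A, F} gives {(1, 1, d), (15, 12, q), (30, 1, d), (34, 12, q), (37, 12, q), (38, 1, d)} (3 duplicate(s) eliminated).
σ[G > 5]: keep tuples satisfying G > 5 → {(15, 12, q), (30, 1, d), (34, 12, q), (37, 12, q), (38, 1, d)}
π_{F, G} gives {(d, 30), (d, 38), (q, 15), (q, 34), (q, 37)}.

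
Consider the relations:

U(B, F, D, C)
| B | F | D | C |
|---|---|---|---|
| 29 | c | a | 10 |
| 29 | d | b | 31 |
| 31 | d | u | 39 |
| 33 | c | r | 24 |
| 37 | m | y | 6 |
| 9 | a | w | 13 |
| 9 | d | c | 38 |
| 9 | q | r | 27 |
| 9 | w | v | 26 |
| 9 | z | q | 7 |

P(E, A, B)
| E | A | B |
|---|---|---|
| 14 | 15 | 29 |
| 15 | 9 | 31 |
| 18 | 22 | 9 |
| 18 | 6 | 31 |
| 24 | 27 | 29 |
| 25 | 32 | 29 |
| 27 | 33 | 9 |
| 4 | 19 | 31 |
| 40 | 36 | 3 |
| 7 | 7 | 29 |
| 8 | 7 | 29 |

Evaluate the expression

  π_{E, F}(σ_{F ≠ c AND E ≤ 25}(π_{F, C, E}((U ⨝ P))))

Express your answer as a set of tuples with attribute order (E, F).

Natural join on B: {(29, c, a, 10, 14, 15), (29, c, a, 10, 24, 27), (29, c, a, 10, 25, 32), (29, c, a, 10, 7, 7), (29, c, a, 10, 8, 7), (29, d, b, 31, 14, 15), (29, d, b, 31, 24, 27), (29, d, b, 31, 25, 32), (29, d, b, 31, 7, 7), (29, d, b, 31, 8, 7), (31, d, u, 39, 15, 9), (31, d, u, 39, 18, 6), (31, d, u, 39, 4, 19), (9, a, w, 13, 18, 22), (9, a, w, 13, 27, 33), (9, d, c, 38, 18, 22), (9, d, c, 38, 27, 33), (9, q, r, 27, 18, 22), (9, q, r, 27, 27, 33), (9, w, v, 26, 18, 22), (9, w, v, 26, 27, 33), (9, z, q, 7, 18, 22), (9, z, q, 7, 27, 33)}
π_{F, C, E} gives {(a, 13, 18), (a, 13, 27), (c, 10, 14), (c, 10, 24), (c, 10, 25), (c, 10, 7), (c, 10, 8), (d, 31, 14), (d, 31, 24), (d, 31, 25), (d, 31, 7), (d, 31, 8), (d, 38, 18), (d, 38, 27), (d, 39, 15), (d, 39, 18), (d, 39, 4), (q, 27, 18), (q, 27, 27), (w, 26, 18), (w, 26, 27), (z, 7, 18), (z, 7, 27)}.
Filtering on F ≠ c AND E ≤ 25 leaves {(a, 13, 18), (d, 31, 14), (d, 31, 24), (d, 31, 25), (d, 31, 7), (d, 31, 8), (d, 38, 18), (d, 39, 15), (d, 39, 18), (d, 39, 4), (q, 27, 18), (w, 26, 18), (z, 7, 18)}.
π_{E, F} gives {(14, d), (15, d), (18, a), (18, d), (18, q), (18, w), (18, z), (24, d), (25, d), (4, d), (7, d), (8, d)} (1 duplicate(s) eliminated).

{(14, d), (15, d), (18, a), (18, d), (18, q), (18, w), (18, z), (24, d), (25, d), (4, d), (7, d), (8, d)}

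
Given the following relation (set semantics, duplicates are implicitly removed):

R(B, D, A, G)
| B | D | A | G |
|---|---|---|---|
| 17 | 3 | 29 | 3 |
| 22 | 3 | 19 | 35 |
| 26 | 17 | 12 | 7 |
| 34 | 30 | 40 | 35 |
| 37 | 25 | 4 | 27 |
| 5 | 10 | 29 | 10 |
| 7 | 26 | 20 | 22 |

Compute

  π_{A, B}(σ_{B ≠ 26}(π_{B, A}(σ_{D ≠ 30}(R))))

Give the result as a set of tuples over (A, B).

{(19, 22), (20, 7), (29, 17), (29, 5), (4, 37)}

σ[D ≠ 30]: keep tuples satisfying D ≠ 30 → {(17, 3, 29, 3), (22, 3, 19, 35), (26, 17, 12, 7), (37, 25, 4, 27), (5, 10, 29, 10), (7, 26, 20, 22)}
π[B, A]: project onto (B, A) → {(17, 29), (22, 19), (26, 12), (37, 4), (5, 29), (7, 20)}
σ[B ≠ 26]: keep tuples satisfying B ≠ 26 → {(17, 29), (22, 19), (37, 4), (5, 29), (7, 20)}
π[A, B]: project onto (A, B) → {(19, 22), (20, 7), (29, 17), (29, 5), (4, 37)}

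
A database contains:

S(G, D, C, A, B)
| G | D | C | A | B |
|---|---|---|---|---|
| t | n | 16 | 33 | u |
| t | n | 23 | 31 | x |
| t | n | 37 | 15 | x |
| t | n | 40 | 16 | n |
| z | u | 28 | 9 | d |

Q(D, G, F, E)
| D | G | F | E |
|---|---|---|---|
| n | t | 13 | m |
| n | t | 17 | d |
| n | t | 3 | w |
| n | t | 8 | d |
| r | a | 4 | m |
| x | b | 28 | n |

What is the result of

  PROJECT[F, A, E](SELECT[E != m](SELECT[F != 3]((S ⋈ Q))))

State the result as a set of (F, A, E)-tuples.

S ⋈ Q (natural join on G, D): {(t, n, 16, 33, u, 13, m), (t, n, 16, 33, u, 17, d), (t, n, 16, 33, u, 3, w), (t, n, 16, 33, u, 8, d), (t, n, 23, 31, x, 13, m), (t, n, 23, 31, x, 17, d), (t, n, 23, 31, x, 3, w), (t, n, 23, 31, x, 8, d), (t, n, 37, 15, x, 13, m), (t, n, 37, 15, x, 17, d), (t, n, 37, 15, x, 3, w), (t, n, 37, 15, x, 8, d), (t, n, 40, 16, n, 13, m), (t, n, 40, 16, n, 17, d), (t, n, 40, 16, n, 3, w), (t, n, 40, 16, n, 8, d)}
Selection F != 3: {(t, n, 16, 33, u, 13, m), (t, n, 16, 33, u, 17, d), (t, n, 16, 33, u, 8, d), (t, n, 23, 31, x, 13, m), (t, n, 23, 31, x, 17, d), (t, n, 23, 31, x, 8, d), (t, n, 37, 15, x, 13, m), (t, n, 37, 15, x, 17, d), (t, n, 37, 15, x, 8, d), (t, n, 40, 16, n, 13, m), (t, n, 40, 16, n, 17, d), (t, n, 40, 16, n, 8, d)}
Selection E != m: {(t, n, 16, 33, u, 17, d), (t, n, 16, 33, u, 8, d), (t, n, 23, 31, x, 17, d), (t, n, 23, 31, x, 8, d), (t, n, 37, 15, x, 17, d), (t, n, 37, 15, x, 8, d), (t, n, 40, 16, n, 17, d), (t, n, 40, 16, n, 8, d)}
Keep only column(s) F, A, E: {(17, 15, d), (17, 16, d), (17, 31, d), (17, 33, d), (8, 15, d), (8, 16, d), (8, 31, d), (8, 33, d)}

{(17, 15, d), (17, 16, d), (17, 31, d), (17, 33, d), (8, 15, d), (8, 16, d), (8, 31, d), (8, 33, d)}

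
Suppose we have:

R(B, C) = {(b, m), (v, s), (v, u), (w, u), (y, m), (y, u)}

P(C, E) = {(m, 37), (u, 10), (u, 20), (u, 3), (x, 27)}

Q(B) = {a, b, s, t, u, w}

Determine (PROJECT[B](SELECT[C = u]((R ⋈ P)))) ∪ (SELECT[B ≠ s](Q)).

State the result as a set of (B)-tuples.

{a, b, t, u, v, w, y}

Natural join on C: {(b, m, 37), (v, u, 10), (v, u, 20), (v, u, 3), (w, u, 10), (w, u, 20), (w, u, 3), (y, m, 37), (y, u, 10), (y, u, 20), (y, u, 3)}
Selection C = u: {(v, u, 10), (v, u, 20), (v, u, 3), (w, u, 10), (w, u, 20), (w, u, 3), (y, u, 10), (y, u, 20), (y, u, 3)}
Projecting to B (6 duplicate(s) eliminated): {v, w, y}
Selection B ≠ s: {a, b, t, u, w}
Union: {v, w, y} with {a, b, t, u, w} → {a, b, t, u, v, w, y}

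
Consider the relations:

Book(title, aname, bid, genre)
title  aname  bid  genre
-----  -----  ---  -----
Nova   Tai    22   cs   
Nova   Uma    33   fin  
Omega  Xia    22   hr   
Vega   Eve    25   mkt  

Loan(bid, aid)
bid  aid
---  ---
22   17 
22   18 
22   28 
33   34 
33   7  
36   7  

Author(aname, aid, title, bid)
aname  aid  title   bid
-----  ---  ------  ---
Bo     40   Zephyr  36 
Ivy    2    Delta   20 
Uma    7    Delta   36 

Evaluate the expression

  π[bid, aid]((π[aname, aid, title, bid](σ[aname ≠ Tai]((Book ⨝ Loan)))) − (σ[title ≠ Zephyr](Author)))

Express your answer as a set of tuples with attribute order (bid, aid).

Natural join on bid: {(Nova, Tai, 22, cs, 17), (Nova, Tai, 22, cs, 18), (Nova, Tai, 22, cs, 28), (Nova, Uma, 33, fin, 34), (Nova, Uma, 33, fin, 7), (Omega, Xia, 22, hr, 17), (Omega, Xia, 22, hr, 18), (Omega, Xia, 22, hr, 28)}
Selection aname ≠ Tai: {(Nova, Uma, 33, fin, 34), (Nova, Uma, 33, fin, 7), (Omega, Xia, 22, hr, 17), (Omega, Xia, 22, hr, 18), (Omega, Xia, 22, hr, 28)}
Keep only column(s) aname, aid, title, bid: {(Uma, 34, Nova, 33), (Uma, 7, Nova, 33), (Xia, 17, Omega, 22), (Xia, 18, Omega, 22), (Xia, 28, Omega, 22)}
Selection title ≠ Zephyr: {(Ivy, 2, Delta, 20), (Uma, 7, Delta, 36)}
Difference: {(Uma, 34, Nova, 33), (Uma, 7, Nova, 33), (Xia, 17, Omega, 22), (Xia, 18, Omega, 22), (Xia, 28, Omega, 22)} with {(Ivy, 2, Delta, 20), (Uma, 7, Delta, 36)} → {(Uma, 34, Nova, 33), (Uma, 7, Nova, 33), (Xia, 17, Omega, 22), (Xia, 18, Omega, 22), (Xia, 28, Omega, 22)}
Keep only column(s) bid, aid: {(22, 17), (22, 18), (22, 28), (33, 34), (33, 7)}

{(22, 17), (22, 18), (22, 28), (33, 34), (33, 7)}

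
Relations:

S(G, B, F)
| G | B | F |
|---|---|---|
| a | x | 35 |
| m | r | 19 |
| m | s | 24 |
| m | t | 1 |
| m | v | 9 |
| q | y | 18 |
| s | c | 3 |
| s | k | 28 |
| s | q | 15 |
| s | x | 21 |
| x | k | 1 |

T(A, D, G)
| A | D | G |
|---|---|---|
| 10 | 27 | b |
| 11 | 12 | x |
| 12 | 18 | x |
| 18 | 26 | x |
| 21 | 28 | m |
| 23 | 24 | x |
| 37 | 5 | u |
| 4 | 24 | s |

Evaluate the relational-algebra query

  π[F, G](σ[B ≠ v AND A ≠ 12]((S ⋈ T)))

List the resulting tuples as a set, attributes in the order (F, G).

{(1, m), (1, x), (15, s), (19, m), (21, s), (24, m), (28, s), (3, s)}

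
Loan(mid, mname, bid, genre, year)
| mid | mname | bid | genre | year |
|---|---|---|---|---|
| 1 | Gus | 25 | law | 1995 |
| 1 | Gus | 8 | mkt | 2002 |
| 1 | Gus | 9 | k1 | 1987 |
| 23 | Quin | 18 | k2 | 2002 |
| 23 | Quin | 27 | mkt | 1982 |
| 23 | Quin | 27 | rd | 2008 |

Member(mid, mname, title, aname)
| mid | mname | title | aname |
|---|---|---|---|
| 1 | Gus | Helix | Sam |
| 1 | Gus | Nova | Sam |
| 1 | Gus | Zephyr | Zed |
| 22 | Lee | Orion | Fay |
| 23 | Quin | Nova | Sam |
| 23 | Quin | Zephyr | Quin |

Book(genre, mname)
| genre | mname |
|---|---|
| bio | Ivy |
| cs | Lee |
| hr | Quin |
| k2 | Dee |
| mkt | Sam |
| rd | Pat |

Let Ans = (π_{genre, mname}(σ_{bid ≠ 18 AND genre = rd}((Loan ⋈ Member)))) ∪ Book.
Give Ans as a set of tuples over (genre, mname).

{(bio, Ivy), (cs, Lee), (hr, Quin), (k2, Dee), (mkt, Sam), (rd, Pat), (rd, Quin)}

Joining Loan and Member on mid, mname yields {(1, Gus, 25, law, 1995, Helix, Sam), (1, Gus, 25, law, 1995, Nova, Sam), (1, Gus, 25, law, 1995, Zephyr, Zed), (1, Gus, 8, mkt, 2002, Helix, Sam), (1, Gus, 8, mkt, 2002, Nova, Sam), (1, Gus, 8, mkt, 2002, Zephyr, Zed), (1, Gus, 9, k1, 1987, Helix, Sam), (1, Gus, 9, k1, 1987, Nova, Sam), (1, Gus, 9, k1, 1987, Zephyr, Zed), (23, Quin, 18, k2, 2002, Nova, Sam), (23, Quin, 18, k2, 2002, Zephyr, Quin), (23, Quin, 27, mkt, 1982, Nova, Sam), (23, Quin, 27, mkt, 1982, Zephyr, Quin), (23, Quin, 27, rd, 2008, Nova, Sam), (23, Quin, 27, rd, 2008, Zephyr, Quin)}.
Selection bid ≠ 18 AND genre = rd: {(23, Quin, 27, rd, 2008, Nova, Sam), (23, Quin, 27, rd, 2008, Zephyr, Quin)}
π[genre, mname]: project onto (genre, mname) (1 duplicate(s) eliminated) → {(rd, Quin)}
Taking the union: {(bio, Ivy), (cs, Lee), (hr, Quin), (k2, Dee), (mkt, Sam), (rd, Pat), (rd, Quin)}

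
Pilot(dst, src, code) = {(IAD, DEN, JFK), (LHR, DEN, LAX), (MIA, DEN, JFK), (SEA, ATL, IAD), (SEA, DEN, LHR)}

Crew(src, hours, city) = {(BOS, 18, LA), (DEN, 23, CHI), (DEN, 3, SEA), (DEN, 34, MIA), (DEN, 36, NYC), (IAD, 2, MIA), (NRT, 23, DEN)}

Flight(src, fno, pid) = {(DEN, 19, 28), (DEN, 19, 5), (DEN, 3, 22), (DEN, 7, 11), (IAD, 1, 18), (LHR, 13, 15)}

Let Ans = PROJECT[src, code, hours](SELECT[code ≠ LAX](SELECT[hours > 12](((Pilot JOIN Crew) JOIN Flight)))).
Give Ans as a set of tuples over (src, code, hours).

{(DEN, JFK, 23), (DEN, JFK, 34), (DEN, JFK, 36), (DEN, LHR, 23), (DEN, LHR, 34), (DEN, LHR, 36)}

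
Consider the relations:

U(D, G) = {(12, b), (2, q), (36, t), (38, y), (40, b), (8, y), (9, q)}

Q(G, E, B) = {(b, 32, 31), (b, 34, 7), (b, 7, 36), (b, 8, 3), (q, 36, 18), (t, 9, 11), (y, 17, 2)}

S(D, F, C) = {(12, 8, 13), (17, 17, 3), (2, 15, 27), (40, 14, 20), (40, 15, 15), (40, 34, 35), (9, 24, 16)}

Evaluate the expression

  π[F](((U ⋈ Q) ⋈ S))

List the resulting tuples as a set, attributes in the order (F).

{14, 15, 24, 34, 8}

U ⋈ Q (natural join on G): {(12, b, 32, 31), (12, b, 34, 7), (12, b, 7, 36), (12, b, 8, 3), (2, q, 36, 18), (36, t, 9, 11), (38, y, 17, 2), (40, b, 32, 31), (40, b, 34, 7), (40, b, 7, 36), (40, b, 8, 3), (8, y, 17, 2), (9, q, 36, 18)}
(U ⋈ Q) ⋈ S (natural join on D): {(12, b, 32, 31, 8, 13), (12, b, 34, 7, 8, 13), (12, b, 7, 36, 8, 13), (12, b, 8, 3, 8, 13), (2, q, 36, 18, 15, 27), (40, b, 32, 31, 14, 20), (40, b, 32, 31, 15, 15), (40, b, 32, 31, 34, 35), (40, b, 34, 7, 14, 20), (40, b, 34, 7, 15, 15), (40, b, 34, 7, 34, 35), (40, b, 7, 36, 14, 20), (40, b, 7, 36, 15, 15), (40, b, 7, 36, 34, 35), (40, b, 8, 3, 14, 20), (40, b, 8, 3, 15, 15), (40, b, 8, 3, 34, 35), (9, q, 36, 18, 24, 16)}
π[F]: project onto (F) (13 duplicate(s) eliminated) → {14, 15, 24, 34, 8}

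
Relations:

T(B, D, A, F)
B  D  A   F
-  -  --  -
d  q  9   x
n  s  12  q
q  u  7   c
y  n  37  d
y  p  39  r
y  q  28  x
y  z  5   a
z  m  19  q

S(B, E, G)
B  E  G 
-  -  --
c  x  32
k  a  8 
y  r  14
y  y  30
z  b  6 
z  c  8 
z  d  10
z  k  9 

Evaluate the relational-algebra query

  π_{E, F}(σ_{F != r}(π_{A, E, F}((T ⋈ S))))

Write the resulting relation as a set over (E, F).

Natural join on B: {(y, n, 37, d, r, 14), (y, n, 37, d, y, 30), (y, p, 39, r, r, 14), (y, p, 39, r, y, 30), (y, q, 28, x, r, 14), (y, q, 28, x, y, 30), (y, z, 5, a, r, 14), (y, z, 5, a, y, 30), (z, m, 19, q, b, 6), (z, m, 19, q, c, 8), (z, m, 19, q, d, 10), (z, m, 19, q, k, 9)}
Projecting to A, E, F: {(19, b, q), (19, c, q), (19, d, q), (19, k, q), (28, r, x), (28, y, x), (37, r, d), (37, y, d), (39, r, r), (39, y, r), (5, r, a), (5, y, a)}
σ[F != r]: keep tuples satisfying F != r → {(19, b, q), (19, c, q), (19, d, q), (19, k, q), (28, r, x), (28, y, x), (37, r, d), (37, y, d), (5, r, a), (5, y, a)}
Projecting to E, F: {(b, q), (c, q), (d, q), (k, q), (r, a), (r, d), (r, x), (y, a), (y, d), (y, x)}

{(b, q), (c, q), (d, q), (k, q), (r, a), (r, d), (r, x), (y, a), (y, d), (y, x)}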